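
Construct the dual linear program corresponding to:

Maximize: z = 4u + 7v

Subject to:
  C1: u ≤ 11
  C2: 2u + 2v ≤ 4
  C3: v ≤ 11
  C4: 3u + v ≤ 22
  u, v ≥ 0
Minimize: z = 11y1 + 4y2 + 11y3 + 22y4

Subject to:
  C1: -y1 - 2y2 - 3y4 ≤ -4
  C2: -2y2 - y3 - y4 ≤ -7
  y1, y2, y3, y4 ≥ 0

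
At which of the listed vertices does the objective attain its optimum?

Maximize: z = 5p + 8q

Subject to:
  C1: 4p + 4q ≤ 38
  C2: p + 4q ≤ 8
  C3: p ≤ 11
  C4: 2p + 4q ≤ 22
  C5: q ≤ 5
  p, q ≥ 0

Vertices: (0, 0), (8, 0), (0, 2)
(8, 0) with z = 40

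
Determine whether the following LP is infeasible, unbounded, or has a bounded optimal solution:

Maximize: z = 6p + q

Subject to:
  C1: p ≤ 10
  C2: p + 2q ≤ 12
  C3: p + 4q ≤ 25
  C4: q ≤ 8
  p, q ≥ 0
The point (10, 1) satisfies every constraint, so the LP is feasible; the constraints give p ≤ 10 and q ≤ 8, which with p, q ≥ 0 keep the feasible region inside a bounded box. A feasible, bounded LP attains a finite optimum at a vertex.

The LP has an optimal solution: (10, 1) with z = 61.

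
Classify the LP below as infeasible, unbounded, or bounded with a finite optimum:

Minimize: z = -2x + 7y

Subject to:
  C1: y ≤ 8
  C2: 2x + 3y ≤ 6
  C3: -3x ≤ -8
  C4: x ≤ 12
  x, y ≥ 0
The point (3, 0) satisfies every constraint, so the LP is feasible; the constraints give x ≤ 12 and y ≤ 8, which with x, y ≥ 0 keep the feasible region inside a bounded box. A feasible, bounded LP attains a finite optimum at a vertex.

Bounded optimum: z* = -6 at (3, 0).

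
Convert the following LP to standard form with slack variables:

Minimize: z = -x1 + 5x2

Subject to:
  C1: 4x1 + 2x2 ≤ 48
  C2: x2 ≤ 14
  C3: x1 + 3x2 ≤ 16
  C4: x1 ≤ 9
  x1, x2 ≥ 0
min z = -x1 + 5x2

s.t.
  4x1 + 2x2 + s1 = 48
  x2 + s2 = 14
  x1 + 3x2 + s3 = 16
  x1 + s4 = 9
  x1, x2, s1, s2, s3, s4 ≥ 0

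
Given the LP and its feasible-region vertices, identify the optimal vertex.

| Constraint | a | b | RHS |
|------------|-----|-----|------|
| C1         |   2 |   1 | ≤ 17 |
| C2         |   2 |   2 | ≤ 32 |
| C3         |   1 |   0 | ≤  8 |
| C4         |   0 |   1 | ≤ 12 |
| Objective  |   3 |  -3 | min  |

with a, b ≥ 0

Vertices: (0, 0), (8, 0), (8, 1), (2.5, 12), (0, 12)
(0, 12) with z = -36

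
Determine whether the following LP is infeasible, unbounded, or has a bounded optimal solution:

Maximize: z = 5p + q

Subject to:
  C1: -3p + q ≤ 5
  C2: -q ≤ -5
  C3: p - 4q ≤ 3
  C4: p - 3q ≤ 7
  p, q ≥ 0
Feasible point: (0, 5) satisfies every constraint, so the LP is feasible.
Direction d = (1, 1): for each constraint row a, a·d ≤ 0 —
  (-3)(1) + (1)(1) = -2 ≤ 0
  (0)(1) + (-1)(1) = -1 ≤ 0
  (1)(1) + (-4)(1) = -3 ≤ 0
  (1)(1) + (-3)(1) = -2 ≤ 0
and d ≥ 0, so (0, 5) + t·d stays feasible for every t ≥ 0. Along this ray z = 5p + q changes by 6 per unit t, so z → +∞.

Unbounded — the objective can increase without bound over the feasible region.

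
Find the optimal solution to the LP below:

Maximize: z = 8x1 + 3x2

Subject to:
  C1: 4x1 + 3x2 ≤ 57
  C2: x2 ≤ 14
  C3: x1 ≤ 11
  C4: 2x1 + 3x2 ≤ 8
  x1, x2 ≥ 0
x1 = 4, x2 = 0, z = 32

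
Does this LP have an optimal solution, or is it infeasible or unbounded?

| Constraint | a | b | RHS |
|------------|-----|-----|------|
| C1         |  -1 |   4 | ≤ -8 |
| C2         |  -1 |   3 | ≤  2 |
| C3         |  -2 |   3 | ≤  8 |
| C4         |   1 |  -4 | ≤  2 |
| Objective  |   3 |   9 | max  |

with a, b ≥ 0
C4 requires a - 4b ≤ 2, while C1 (-a + 4b ≤ -8) is equivalent to a - 4b ≥ 8. Together they would need 8 ≤ a - 4b ≤ 2, which is impossible since 8 > 2. No point satisfies all constraints.

Infeasible: no point satisfies all constraints simultaneously.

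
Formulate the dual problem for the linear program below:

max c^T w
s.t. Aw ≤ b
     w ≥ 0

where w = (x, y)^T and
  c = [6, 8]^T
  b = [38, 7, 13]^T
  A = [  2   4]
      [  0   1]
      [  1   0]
Minimize: z = 38y1 + 7y2 + 13y3

Subject to:
  C1: -2y1 - y3 ≤ -6
  C2: -4y1 - y2 ≤ -8
  y1, y2, y3 ≥ 0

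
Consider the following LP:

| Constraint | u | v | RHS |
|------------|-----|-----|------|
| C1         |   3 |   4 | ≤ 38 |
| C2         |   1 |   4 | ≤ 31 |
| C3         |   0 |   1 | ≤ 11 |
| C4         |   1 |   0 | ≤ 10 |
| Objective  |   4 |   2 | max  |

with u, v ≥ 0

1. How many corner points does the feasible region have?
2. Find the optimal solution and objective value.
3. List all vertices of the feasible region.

1. 5
2. u = 10, v = 2, z = 44
3. (0, 0), (10, 0), (10, 2), (3.5, 6.875), (0, 7.75)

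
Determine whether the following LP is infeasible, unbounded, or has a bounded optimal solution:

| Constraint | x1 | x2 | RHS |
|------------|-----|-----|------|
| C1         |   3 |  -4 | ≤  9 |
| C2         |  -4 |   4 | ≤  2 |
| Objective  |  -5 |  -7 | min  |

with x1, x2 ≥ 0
Feasible point: (0, 0) satisfies every constraint, so the LP is feasible.
Direction d = (1, 1): for each constraint row a, a·d ≤ 0 —
  (3)(1) + (-4)(1) = -1 ≤ 0
  (-4)(1) + (4)(1) = 0 ≤ 0
and d ≥ 0, so (0, 0) + t·d stays feasible for every t ≥ 0. Along this ray z = -5x1 - 7x2 changes by -12 per unit t, so z → −∞.

The LP is unbounded; z can be made arbitrarily small.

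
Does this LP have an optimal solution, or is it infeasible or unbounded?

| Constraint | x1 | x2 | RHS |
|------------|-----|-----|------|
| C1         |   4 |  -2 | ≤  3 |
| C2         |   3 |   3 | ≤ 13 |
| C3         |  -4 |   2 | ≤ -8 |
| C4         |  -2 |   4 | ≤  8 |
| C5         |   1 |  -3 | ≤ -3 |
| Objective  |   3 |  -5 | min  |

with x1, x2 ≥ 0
C1 requires 4x1 - 2x2 ≤ 3, while C3 (-4x1 + 2x2 ≤ -8) is equivalent to 4x1 - 2x2 ≥ 8. Together they would need 8 ≤ 4x1 - 2x2 ≤ 3, which is impossible since 8 > 3. No point satisfies all constraints.

Infeasible: no point satisfies all constraints simultaneously.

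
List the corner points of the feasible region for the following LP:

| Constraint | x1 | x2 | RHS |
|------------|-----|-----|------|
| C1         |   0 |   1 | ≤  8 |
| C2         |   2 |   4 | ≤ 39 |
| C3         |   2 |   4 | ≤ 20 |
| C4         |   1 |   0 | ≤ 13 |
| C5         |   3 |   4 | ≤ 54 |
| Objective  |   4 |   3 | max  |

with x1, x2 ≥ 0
Each vertex is the intersection of two constraint boundaries that also satisfies all remaining constraints:
  x1 = 0 and x2 = 0 → (0, 0)
  2x1 + 4x2 = 20 and x2 = 0 → (10, 0)
  2x1 + 4x2 = 20 and x1 = 0 → (0, 5)

Vertices: (0, 0), (10, 0), (0, 5)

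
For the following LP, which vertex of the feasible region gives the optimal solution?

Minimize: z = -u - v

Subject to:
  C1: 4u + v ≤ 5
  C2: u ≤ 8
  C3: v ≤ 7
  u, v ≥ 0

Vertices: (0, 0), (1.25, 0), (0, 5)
Evaluating z = -u - v at each vertex:
  (0, 0): z = 0
  (1.25, 0): z = -1.25
  (0, 5): z = -5

The smallest value is z = -5, attained at (0, 5).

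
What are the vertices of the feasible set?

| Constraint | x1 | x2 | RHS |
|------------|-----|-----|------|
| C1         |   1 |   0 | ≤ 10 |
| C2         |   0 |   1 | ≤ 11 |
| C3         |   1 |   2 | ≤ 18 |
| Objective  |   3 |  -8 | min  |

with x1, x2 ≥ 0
Each vertex is the intersection of two constraint boundaries that also satisfies all remaining constraints:
  x1 = 0 and x2 = 0 → (0, 0)
  x1 = 10 and x2 = 0 → (10, 0)
  x1 = 10 and x1 + 2x2 = 18 → (10, 4)
  x1 + 2x2 = 18 and x1 = 0 → (0, 9)

Vertices: (0, 0), (10, 0), (10, 4), (0, 9)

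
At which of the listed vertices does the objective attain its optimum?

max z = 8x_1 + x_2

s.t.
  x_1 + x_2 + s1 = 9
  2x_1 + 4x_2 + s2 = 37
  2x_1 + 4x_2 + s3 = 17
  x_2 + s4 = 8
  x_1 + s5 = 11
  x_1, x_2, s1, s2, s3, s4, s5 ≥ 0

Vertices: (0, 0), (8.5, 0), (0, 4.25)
Evaluating z = 8x_1 + x_2 at each vertex:
  (0, 0): z = 0
  (8.5, 0): z = 68
  (0, 4.25): z = 4.25

The largest value is z = 68, attained at (8.5, 0).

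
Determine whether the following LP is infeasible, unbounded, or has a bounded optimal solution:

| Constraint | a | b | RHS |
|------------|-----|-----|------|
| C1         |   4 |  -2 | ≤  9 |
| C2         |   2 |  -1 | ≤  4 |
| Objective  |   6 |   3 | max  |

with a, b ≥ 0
Feasible point: (0, 0) satisfies every constraint, so the LP is feasible.
Direction d = (0, 1): for each constraint row a, a·d ≤ 0 —
  (4)(0) + (-2)(1) = -2 ≤ 0
  (2)(0) + (-1)(1) = -1 ≤ 0
and d ≥ 0, so (0, 0) + t·d stays feasible for every t ≥ 0. Along this ray z = 6a + 3b changes by 3 per unit t, so z → +∞.

The LP is unbounded; z can be made arbitrarily large.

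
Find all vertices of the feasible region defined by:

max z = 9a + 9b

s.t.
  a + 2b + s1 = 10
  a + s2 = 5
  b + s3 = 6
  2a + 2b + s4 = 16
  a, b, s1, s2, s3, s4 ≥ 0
Each vertex is the intersection of two constraint boundaries that also satisfies all remaining constraints:
  a = 0 and b = 0 → (0, 0)
  a = 5 and b = 0 → (5, 0)
  a + 2b = 10 and a = 5 → (5, 2.5)
  a + 2b = 10 and a = 0 → (0, 5)

Vertices: (0, 0), (5, 0), (5, 2.5), (0, 5)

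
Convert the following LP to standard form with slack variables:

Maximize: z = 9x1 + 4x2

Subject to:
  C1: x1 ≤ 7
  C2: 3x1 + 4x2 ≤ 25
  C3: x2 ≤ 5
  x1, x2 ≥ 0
max z = 9x1 + 4x2

s.t.
  x1 + s1 = 7
  3x1 + 4x2 + s2 = 25
  x2 + s3 = 5
  x1, x2, s1, s2, s3 ≥ 0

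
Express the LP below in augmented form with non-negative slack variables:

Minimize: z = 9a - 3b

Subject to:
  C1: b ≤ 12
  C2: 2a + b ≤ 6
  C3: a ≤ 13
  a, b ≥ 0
min z = 9a - 3b

s.t.
  b + s1 = 12
  2a + b + s2 = 6
  a + s3 = 13
  a, b, s1, s2, s3 ≥ 0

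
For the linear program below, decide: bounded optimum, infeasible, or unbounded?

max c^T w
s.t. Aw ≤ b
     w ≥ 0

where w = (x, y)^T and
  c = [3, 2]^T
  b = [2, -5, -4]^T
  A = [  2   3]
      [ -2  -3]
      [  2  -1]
One constraint requires 2x + 3y ≤ 2, while the constraint -2x - 3y ≤ -5 is equivalent to 2x + 3y ≥ 5. Together they would need 5 ≤ 2x + 3y ≤ 2, which is impossible since 5 > 2. No point satisfies all constraints.

Infeasible — the constraint set is empty.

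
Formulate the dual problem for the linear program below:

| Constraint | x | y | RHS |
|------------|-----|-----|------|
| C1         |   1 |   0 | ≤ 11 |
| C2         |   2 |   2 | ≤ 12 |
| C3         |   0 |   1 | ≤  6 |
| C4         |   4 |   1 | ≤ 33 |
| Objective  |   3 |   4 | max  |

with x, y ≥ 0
Minimize: z = 11y1 + 12y2 + 6y3 + 33y4

Subject to:
  C1: -y1 - 2y2 - 4y4 ≤ -3
  C2: -2y2 - y3 - y4 ≤ -4
  y1, y2, y3, y4 ≥ 0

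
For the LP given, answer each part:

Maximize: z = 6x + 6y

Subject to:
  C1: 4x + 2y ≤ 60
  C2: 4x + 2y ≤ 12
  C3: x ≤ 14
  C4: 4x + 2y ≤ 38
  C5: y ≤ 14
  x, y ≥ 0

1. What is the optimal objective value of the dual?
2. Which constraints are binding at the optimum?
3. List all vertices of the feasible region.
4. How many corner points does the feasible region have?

1. 36 (by strong duality, equal to the primal optimum)
2. C2, x ≥ 0
3. (0, 0), (3, 0), (0, 6)
4. 3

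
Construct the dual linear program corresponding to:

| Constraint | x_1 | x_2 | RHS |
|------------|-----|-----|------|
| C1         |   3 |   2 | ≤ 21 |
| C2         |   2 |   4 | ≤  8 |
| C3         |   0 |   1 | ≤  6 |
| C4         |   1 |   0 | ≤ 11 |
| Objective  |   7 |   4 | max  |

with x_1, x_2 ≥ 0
Minimize: z = 21y1 + 8y2 + 6y3 + 11y4

Subject to:
  C1: -3y1 - 2y2 - y4 ≤ -7
  C2: -2y1 - 4y2 - y3 ≤ -4
  y1, y2, y3, y4 ≥ 0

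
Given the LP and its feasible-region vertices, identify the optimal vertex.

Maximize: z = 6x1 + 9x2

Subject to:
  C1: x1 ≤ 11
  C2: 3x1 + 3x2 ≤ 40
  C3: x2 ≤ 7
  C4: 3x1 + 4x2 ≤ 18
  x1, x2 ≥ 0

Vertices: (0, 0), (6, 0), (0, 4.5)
Evaluating z = 6x1 + 9x2 at each vertex:
  (0, 0): z = 0
  (6, 0): z = 36
  (0, 4.5): z = 40.5

The largest value is z = 40.5, attained at (0, 4.5).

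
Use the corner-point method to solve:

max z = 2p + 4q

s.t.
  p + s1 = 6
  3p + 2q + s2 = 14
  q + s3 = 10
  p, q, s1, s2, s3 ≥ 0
Each vertex is the intersection of two constraint boundaries that also satisfies all remaining constraints:
  p = 0 and q = 0 → (0, 0)
  3p + 2q = 14 and q = 0 → (4.667, 0)
  3p + 2q = 14 and p = 0 → (0, 7)

Evaluating z = 2p + 4q at each vertex:
  (0, 0): z = 0
  (4.667, 0): z = 9.333
  (0, 7): z = 28

The maximum is at (0, 7) with z = 28.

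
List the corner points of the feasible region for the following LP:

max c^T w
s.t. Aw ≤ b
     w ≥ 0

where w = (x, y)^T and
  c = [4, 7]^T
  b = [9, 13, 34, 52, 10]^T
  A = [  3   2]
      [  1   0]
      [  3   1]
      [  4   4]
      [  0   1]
Each vertex is the intersection of two constraint boundaries that also satisfies all remaining constraints:
  x = 0 and y = 0 → (0, 0)
  3x + 2y = 9 and y = 0 → (3, 0)
  3x + 2y = 9 and x = 0 → (0, 4.5)

Vertices: (0, 0), (3, 0), (0, 4.5)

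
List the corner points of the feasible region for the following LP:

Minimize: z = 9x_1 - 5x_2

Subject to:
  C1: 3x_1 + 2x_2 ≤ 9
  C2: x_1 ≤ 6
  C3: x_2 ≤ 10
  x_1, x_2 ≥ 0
Each vertex is the intersection of two constraint boundaries that also satisfies all remaining constraints:
  x_1 = 0 and x_2 = 0 → (0, 0)
  3x_1 + 2x_2 = 9 and x_2 = 0 → (3, 0)
  3x_1 + 2x_2 = 9 and x_1 = 0 → (0, 4.5)

Vertices: (0, 0), (3, 0), (0, 4.5)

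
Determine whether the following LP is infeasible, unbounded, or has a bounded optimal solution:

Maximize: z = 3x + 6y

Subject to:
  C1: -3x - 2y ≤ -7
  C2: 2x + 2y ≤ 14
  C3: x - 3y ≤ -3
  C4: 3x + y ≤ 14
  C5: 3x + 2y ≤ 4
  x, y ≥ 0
C5 requires 3x + 2y ≤ 4, while C1 (-3x - 2y ≤ -7) is equivalent to 3x + 2y ≥ 7. Together they would need 7 ≤ 3x + 2y ≤ 4, which is impossible since 7 > 4. No point satisfies all constraints.

Infeasible: no point satisfies all constraints simultaneously.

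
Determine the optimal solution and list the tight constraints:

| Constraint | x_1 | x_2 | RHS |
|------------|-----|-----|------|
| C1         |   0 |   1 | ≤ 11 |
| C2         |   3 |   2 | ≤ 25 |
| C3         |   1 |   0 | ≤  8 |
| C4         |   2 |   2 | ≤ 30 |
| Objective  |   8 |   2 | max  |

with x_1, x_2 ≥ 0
Optimal: x_1 = 8, x_2 = 0.5
Slack at optimum:
  C1: slack = 10.5
  C2: slack = 0 (binding)
  C3: slack = 0 (binding)
  C4: slack = 13
  x_1 ≥ 0: x_1 = 8
  x_2 ≥ 0: x_2 = 0.5
Binding constraints: C2, C3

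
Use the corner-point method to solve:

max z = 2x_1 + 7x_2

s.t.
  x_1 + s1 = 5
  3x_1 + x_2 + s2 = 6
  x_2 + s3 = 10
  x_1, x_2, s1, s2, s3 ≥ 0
Each vertex is the intersection of two constraint boundaries that also satisfies all remaining constraints:
  x_1 = 0 and x_2 = 0 → (0, 0)
  3x_1 + x_2 = 6 and x_2 = 0 → (2, 0)
  3x_1 + x_2 = 6 and x_1 = 0 → (0, 6)

Evaluating z = 2x_1 + 7x_2 at each vertex:
  (0, 0): z = 0
  (2, 0): z = 4
  (0, 6): z = 42

The maximum is at (0, 6) with z = 42.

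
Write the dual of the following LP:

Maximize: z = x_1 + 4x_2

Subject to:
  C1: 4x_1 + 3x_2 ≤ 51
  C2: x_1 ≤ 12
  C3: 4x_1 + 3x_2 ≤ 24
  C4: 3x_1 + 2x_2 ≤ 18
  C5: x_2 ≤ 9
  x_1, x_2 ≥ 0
Minimize: z = 51y1 + 12y2 + 24y3 + 18y4 + 9y5

Subject to:
  C1: -4y1 - y2 - 4y3 - 3y4 ≤ -1
  C2: -3y1 - 3y3 - 2y4 - y5 ≤ -4
  y1, y2, y3, y4, y5 ≥ 0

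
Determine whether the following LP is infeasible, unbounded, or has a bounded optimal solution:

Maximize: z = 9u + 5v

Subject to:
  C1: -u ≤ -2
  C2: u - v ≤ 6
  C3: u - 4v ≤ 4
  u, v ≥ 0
Feasible point: (2, 0) satisfies every constraint, so the LP is feasible.
Direction d = (0, 1): for each constraint row a, a·d ≤ 0 —
  (-1)(0) + (0)(1) = 0 ≤ 0
  (1)(0) + (-1)(1) = -1 ≤ 0
  (1)(0) + (-4)(1) = -4 ≤ 0
and d ≥ 0, so (2, 0) + t·d stays feasible for every t ≥ 0. Along this ray z = 9u + 5v changes by 5 per unit t, so z → +∞.

Unbounded — the objective can increase without bound over the feasible region.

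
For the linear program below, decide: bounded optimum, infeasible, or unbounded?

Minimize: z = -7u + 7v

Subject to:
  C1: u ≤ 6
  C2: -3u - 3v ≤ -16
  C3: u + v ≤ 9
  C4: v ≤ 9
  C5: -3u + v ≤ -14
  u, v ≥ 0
The point (6, 0) satisfies every constraint, so the LP is feasible; the constraints give u ≤ 6 and v ≤ 9, which with u, v ≥ 0 keep the feasible region inside a bounded box. A feasible, bounded LP attains a finite optimum at a vertex.

Evaluating z = -7u + 7v at each vertex:
  (4.833, 0.5): z = -30.33
  (5.333, 0): z = -37.33
  (6, 0): z = -42
  (6, 3): z = -21
  (5.75, 3.25): z = -17.5

Feasible with finite optimum z* = -42 at (6, 0).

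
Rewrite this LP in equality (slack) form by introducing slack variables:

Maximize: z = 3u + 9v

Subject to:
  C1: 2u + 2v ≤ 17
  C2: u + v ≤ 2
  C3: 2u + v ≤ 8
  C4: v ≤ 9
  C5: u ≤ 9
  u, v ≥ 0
max z = 3u + 9v

s.t.
  2u + 2v + s1 = 17
  u + v + s2 = 2
  2u + v + s3 = 8
  v + s4 = 9
  u + s5 = 9
  u, v, s1, s2, s3, s4, s5 ≥ 0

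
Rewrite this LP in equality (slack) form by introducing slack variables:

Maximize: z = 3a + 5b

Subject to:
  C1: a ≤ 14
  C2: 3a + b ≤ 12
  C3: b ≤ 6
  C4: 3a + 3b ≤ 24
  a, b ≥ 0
max z = 3a + 5b

s.t.
  a + s1 = 14
  3a + b + s2 = 12
  b + s3 = 6
  3a + 3b + s4 = 24
  a, b, s1, s2, s3, s4 ≥ 0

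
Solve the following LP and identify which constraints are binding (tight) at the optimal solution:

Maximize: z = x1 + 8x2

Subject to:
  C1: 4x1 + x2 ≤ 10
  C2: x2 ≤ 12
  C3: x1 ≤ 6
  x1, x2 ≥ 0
Optimal: x1 = 0, x2 = 10
Binding: C1, x1 ≥ 0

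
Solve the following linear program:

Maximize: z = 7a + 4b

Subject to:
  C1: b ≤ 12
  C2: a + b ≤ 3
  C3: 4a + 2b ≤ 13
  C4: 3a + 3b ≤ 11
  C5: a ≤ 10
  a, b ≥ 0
Each vertex is the intersection of two constraint boundaries that also satisfies all remaining constraints:
  a = 0 and b = 0 → (0, 0)
  a + b = 3 and b = 0 → (3, 0)
  a + b = 3 and a = 0 → (0, 3)

Evaluating z = 7a + 4b at each vertex:
  (0, 0): z = 0
  (3, 0): z = 21
  (0, 3): z = 12

The maximum is at (3, 0) with z = 21.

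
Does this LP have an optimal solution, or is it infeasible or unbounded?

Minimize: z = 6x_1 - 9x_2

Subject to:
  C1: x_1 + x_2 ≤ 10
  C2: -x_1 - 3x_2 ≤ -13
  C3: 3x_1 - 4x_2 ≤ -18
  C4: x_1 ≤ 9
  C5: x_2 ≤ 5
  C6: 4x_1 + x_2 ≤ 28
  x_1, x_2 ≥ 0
The point (0, 5) satisfies every constraint, so the LP is feasible; the constraints give x_1 ≤ 9 and x_2 ≤ 5, which with x_1, x_2 ≥ 0 keep the feasible region inside a bounded box. A feasible, bounded LP attains a finite optimum at a vertex.

Evaluating z = 6x_1 - 9x_2 at each vertex:
  (0, 4.5): z = -40.5
  (0.6667, 5): z = -41
  (0, 5): z = -45

The LP has an optimal solution: (0, 5) with z = -45.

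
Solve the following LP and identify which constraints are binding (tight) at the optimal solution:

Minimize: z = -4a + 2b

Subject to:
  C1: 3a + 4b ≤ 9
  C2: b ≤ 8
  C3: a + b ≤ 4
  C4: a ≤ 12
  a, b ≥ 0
Optimal: a = 3, b = 0
Slack at optimum:
  C1: slack = 0 (binding)
  C2: slack = 8
  C3: slack = 1
  C4: slack = 9
  a ≥ 0: a = 3
  b ≥ 0: b = 0 (binding)
Binding constraints: C1, b ≥ 0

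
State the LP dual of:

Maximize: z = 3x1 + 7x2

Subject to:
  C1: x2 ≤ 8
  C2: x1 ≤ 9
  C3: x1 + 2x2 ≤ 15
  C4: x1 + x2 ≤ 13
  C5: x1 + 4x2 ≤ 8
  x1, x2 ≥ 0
Minimize: z = 8y1 + 9y2 + 15y3 + 13y4 + 8y5

Subject to:
  C1: -y2 - y3 - y4 - y5 ≤ -3
  C2: -y1 - 2y3 - y4 - 4y5 ≤ -7
  y1, y2, y3, y4, y5 ≥ 0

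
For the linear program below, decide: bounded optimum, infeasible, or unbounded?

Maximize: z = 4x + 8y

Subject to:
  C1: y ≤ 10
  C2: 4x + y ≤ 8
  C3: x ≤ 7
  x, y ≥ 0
The point (0, 8) satisfies every constraint, so the LP is feasible; the constraints give x ≤ 7 and y ≤ 10, which with x, y ≥ 0 keep the feasible region inside a bounded box. A feasible, bounded LP attains a finite optimum at a vertex.

Evaluating z = 4x + 8y at each vertex:
  (0, 0): z = 0
  (2, 0): z = 8
  (0, 8): z = 64

Feasible with finite optimum z* = 64 at (0, 8).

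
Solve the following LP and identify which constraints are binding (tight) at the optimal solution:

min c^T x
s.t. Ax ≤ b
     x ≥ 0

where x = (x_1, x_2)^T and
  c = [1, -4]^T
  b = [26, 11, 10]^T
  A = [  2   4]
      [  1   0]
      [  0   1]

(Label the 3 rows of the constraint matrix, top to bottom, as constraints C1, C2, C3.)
Optimal: x_1 = 0, x_2 = 6.5
Slack at optimum:
  C1: slack = 0 (binding)
  C2: slack = 11
  C3: slack = 3.5
  x_1 ≥ 0: x_1 = 0 (binding)
  x_2 ≥ 0: x_2 = 6.5
Binding constraints: C1, x_1 ≥ 0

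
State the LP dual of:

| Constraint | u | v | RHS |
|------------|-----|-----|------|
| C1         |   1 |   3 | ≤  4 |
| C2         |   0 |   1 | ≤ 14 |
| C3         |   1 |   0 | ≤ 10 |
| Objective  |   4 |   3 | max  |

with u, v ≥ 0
Minimize: z = 4y1 + 14y2 + 10y3

Subject to:
  C1: -y1 - y3 ≤ -4
  C2: -3y1 - y2 ≤ -3
  y1, y2, y3 ≥ 0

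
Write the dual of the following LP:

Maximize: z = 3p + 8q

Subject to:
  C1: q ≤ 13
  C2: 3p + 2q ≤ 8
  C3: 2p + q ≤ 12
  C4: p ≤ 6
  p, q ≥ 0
Minimize: z = 13y1 + 8y2 + 12y3 + 6y4

Subject to:
  C1: -3y2 - 2y3 - y4 ≤ -3
  C2: -y1 - 2y2 - y3 ≤ -8
  y1, y2, y3, y4 ≥ 0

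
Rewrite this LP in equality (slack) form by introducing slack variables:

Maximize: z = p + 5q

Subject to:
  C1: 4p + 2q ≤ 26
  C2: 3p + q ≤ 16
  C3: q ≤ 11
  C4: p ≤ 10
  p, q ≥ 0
max z = p + 5q

s.t.
  4p + 2q + s1 = 26
  3p + q + s2 = 16
  q + s3 = 11
  p + s4 = 10
  p, q, s1, s2, s3, s4 ≥ 0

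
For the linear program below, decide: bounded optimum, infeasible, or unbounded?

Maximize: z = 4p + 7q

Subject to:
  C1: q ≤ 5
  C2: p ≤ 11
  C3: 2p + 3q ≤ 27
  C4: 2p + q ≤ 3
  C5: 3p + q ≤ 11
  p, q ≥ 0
The point (0, 3) satisfies every constraint, so the LP is feasible; the constraints give p ≤ 11 and q ≤ 5, which with p, q ≥ 0 keep the feasible region inside a bounded box. A feasible, bounded LP attains a finite optimum at a vertex.

Feasible with finite optimum z* = 21 at (0, 3).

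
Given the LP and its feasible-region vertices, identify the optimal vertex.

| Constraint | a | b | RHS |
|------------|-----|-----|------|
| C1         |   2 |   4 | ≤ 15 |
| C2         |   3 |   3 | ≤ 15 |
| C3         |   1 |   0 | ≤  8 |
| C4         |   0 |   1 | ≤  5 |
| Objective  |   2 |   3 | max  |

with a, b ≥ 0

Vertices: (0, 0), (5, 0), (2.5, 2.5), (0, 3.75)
Evaluating z = 2a + 3b at each vertex:
  (0, 0): z = 0
  (5, 0): z = 10
  (2.5, 2.5): z = 12.5
  (0, 3.75): z = 11.25

The largest value is z = 12.5, attained at (2.5, 2.5).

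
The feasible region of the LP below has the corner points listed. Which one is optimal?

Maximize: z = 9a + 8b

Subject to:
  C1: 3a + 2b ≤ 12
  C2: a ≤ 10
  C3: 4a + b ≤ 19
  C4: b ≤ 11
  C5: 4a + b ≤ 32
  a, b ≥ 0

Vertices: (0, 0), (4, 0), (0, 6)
Evaluating z = 9a + 8b at each vertex:
  (0, 0): z = 0
  (4, 0): z = 36
  (0, 6): z = 48

The largest value is z = 48, attained at (0, 6).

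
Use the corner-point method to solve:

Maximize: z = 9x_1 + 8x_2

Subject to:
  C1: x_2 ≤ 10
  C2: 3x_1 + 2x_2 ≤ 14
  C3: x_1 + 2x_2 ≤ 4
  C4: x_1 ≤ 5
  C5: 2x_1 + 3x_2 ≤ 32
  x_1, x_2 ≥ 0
x_1 = 4, x_2 = 0, z = 36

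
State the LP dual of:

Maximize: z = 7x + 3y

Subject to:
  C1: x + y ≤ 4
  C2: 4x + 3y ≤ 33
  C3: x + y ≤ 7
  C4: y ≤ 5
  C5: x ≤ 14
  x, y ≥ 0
Minimize: z = 4y1 + 33y2 + 7y3 + 5y4 + 14y5

Subject to:
  C1: -y1 - 4y2 - y3 - y5 ≤ -7
  C2: -y1 - 3y2 - y3 - y4 ≤ -3
  y1, y2, y3, y4, y5 ≥ 0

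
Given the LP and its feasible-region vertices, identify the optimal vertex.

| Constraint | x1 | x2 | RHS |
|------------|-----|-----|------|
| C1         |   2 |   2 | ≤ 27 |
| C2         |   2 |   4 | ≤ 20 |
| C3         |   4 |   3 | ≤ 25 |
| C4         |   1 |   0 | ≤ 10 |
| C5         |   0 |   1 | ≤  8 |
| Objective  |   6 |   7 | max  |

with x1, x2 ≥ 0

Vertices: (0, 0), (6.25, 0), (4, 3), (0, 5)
Evaluating z = 6x1 + 7x2 at each vertex:
  (0, 0): z = 0
  (6.25, 0): z = 37.5
  (4, 3): z = 45
  (0, 5): z = 35

The largest value is z = 45, attained at (4, 3).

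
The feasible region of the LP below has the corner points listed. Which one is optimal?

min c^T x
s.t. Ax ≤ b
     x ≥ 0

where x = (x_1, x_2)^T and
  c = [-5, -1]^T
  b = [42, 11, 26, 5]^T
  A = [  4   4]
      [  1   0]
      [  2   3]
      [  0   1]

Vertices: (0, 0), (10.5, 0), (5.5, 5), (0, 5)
Evaluating z = -5x_1 - x_2 at each vertex:
  (0, 0): z = 0
  (10.5, 0): z = -52.5
  (5.5, 5): z = -32.5
  (0, 5): z = -5

The smallest value is z = -52.5, attained at (10.5, 0).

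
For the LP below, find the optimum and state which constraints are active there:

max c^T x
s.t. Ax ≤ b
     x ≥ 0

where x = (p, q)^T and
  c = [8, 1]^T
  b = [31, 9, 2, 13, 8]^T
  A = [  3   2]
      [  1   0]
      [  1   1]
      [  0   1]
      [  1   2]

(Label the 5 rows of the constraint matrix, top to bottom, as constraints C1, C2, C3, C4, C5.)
Optimal: p = 2, q = 0
Slack at optimum:
  C1: slack = 25
  C2: slack = 7
  C3: slack = 0 (binding)
  C4: slack = 13
  C5: slack = 6
  p ≥ 0: p = 2
  q ≥ 0: q = 0 (binding)
Binding constraints: C3, q ≥ 0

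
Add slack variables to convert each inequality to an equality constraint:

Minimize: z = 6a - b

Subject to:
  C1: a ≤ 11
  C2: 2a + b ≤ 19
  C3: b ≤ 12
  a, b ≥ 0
min z = 6a - b

s.t.
  a + s1 = 11
  2a + b + s2 = 19
  b + s3 = 12
  a, b, s1, s2, s3 ≥ 0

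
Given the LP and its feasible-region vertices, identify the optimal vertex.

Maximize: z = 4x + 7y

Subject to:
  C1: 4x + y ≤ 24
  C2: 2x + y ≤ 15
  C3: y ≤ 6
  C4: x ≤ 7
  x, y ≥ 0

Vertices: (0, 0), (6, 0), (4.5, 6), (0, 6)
(4.5, 6) with z = 60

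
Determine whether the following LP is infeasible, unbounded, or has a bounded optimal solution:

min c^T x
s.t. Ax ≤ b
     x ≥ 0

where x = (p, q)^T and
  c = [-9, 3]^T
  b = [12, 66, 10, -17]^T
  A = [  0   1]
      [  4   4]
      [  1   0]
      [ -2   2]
The point (10, 0) satisfies every constraint, so the LP is feasible; the constraints give p ≤ 10 and q ≤ 12, which with p, q ≥ 0 keep the feasible region inside a bounded box. A feasible, bounded LP attains a finite optimum at a vertex.

Evaluating z = -9p + 3q at each vertex:
  (8.5, 0): z = -76.5
  (10, 0): z = -90
  (10, 1.5): z = -85.5

Bounded optimum: z* = -90 at (10, 0).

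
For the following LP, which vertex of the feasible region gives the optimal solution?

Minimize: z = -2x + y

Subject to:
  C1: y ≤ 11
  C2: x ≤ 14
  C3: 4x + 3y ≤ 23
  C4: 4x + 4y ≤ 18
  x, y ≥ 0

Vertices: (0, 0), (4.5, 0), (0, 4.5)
Evaluating z = -2x + y at each vertex:
  (0, 0): z = 0
  (4.5, 0): z = -9
  (0, 4.5): z = 4.5

The smallest value is z = -9, attained at (4.5, 0).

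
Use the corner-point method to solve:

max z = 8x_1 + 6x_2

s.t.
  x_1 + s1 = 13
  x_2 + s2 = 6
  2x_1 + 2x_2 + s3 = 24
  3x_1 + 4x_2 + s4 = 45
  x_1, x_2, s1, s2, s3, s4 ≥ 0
x_1 = 12, x_2 = 0, z = 96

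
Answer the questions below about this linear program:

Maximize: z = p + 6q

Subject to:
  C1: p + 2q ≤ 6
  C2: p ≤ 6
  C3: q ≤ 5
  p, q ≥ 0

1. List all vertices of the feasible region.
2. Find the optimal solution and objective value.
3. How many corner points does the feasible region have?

1. (0, 0), (6, 0), (0, 3)
2. p = 0, q = 3, z = 18
3. 3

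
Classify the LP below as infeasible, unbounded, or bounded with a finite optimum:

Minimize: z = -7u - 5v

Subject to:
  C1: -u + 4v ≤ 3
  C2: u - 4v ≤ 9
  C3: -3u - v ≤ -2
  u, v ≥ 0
Feasible point: (1, 0) satisfies every constraint, so the LP is feasible.
Direction d = (4, 1): for each constraint row a, a·d ≤ 0 —
  (-1)(4) + (4)(1) = 0 ≤ 0
  (1)(4) + (-4)(1) = 0 ≤ 0
  (-3)(4) + (-1)(1) = -13 ≤ 0
and d ≥ 0, so (1, 0) + t·d stays feasible for every t ≥ 0. Along this ray z = -7u - 5v changes by -33 per unit t, so z → −∞.

Unbounded — the objective can decrease without bound over the feasible region.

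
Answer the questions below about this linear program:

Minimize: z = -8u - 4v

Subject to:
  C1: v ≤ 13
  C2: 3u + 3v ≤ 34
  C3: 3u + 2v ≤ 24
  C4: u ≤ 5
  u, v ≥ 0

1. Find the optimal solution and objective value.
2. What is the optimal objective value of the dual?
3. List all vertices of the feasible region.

1. u = 5, v = 4.5, z = -58
2. -58 (by strong duality, equal to the primal optimum)
3. (0, 0), (5, 0), (5, 4.5), (1.333, 10), (0, 11.33)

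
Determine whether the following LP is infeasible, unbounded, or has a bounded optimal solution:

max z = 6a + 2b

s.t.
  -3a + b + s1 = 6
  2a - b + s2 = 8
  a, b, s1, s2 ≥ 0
Feasible point: (0, 0) satisfies every constraint, so the LP is feasible.
Direction d = (1, 3): for each constraint row a, a·d ≤ 0 —
  (-3)(1) + (1)(3) = 0 ≤ 0
  (2)(1) + (-1)(3) = -1 ≤ 0
and d ≥ 0, so (0, 0) + t·d stays feasible for every t ≥ 0. Along this ray z = 6a + 2b changes by 12 per unit t, so z → +∞.

The LP is unbounded; z can be made arbitrarily large.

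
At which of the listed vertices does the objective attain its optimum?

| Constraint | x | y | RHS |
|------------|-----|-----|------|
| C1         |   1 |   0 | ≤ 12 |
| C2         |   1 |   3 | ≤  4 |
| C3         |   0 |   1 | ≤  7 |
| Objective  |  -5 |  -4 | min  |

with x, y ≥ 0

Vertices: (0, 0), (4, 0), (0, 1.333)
(4, 0) with z = -20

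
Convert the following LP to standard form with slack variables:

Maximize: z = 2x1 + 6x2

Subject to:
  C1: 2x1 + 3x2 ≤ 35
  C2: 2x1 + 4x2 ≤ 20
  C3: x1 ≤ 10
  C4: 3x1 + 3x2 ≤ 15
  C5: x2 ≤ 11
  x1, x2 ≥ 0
max z = 2x1 + 6x2

s.t.
  2x1 + 3x2 + s1 = 35
  2x1 + 4x2 + s2 = 20
  x1 + s3 = 10
  3x1 + 3x2 + s4 = 15
  x2 + s5 = 11
  x1, x2, s1, s2, s3, s4, s5 ≥ 0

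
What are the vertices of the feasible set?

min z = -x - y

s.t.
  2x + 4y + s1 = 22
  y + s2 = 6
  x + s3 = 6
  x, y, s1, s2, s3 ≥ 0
Each vertex is the intersection of two constraint boundaries that also satisfies all remaining constraints:
  x = 0 and y = 0 → (0, 0)
  x = 6 and y = 0 → (6, 0)
  2x + 4y = 22 and x = 6 → (6, 2.5)
  2x + 4y = 22 and x = 0 → (0, 5.5)

Vertices: (0, 0), (6, 0), (6, 2.5), (0, 5.5)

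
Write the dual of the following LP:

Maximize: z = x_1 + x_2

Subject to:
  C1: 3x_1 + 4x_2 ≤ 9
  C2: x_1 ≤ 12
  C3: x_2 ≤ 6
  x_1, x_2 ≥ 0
Minimize: z = 9y1 + 12y2 + 6y3

Subject to:
  C1: -3y1 - y2 ≤ -1
  C2: -4y1 - y3 ≤ -1
  y1, y2, y3 ≥ 0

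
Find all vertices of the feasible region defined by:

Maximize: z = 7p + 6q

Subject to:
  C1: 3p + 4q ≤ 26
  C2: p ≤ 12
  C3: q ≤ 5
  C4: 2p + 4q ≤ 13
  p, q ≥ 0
Each vertex is the intersection of two constraint boundaries that also satisfies all remaining constraints:
  p = 0 and q = 0 → (0, 0)
  2p + 4q = 13 and q = 0 → (6.5, 0)
  2p + 4q = 13 and p = 0 → (0, 3.25)

Vertices: (0, 0), (6.5, 0), (0, 3.25)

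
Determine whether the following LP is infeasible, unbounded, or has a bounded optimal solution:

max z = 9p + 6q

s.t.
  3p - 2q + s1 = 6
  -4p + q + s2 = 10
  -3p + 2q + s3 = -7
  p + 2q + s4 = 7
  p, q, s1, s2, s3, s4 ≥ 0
The row 3p - 2q + s1 = 6 with s1 ≥ 0 requires 3p - 2q ≤ 6, while the row -3p + 2q + s3 = -7 with s3 ≥ 0 is equivalent to 3p - 2q ≥ 7. Together they would need 7 ≤ 3p - 2q ≤ 6, which is impossible since 7 > 6. No point satisfies all constraints.

Infeasible — the constraint set is empty.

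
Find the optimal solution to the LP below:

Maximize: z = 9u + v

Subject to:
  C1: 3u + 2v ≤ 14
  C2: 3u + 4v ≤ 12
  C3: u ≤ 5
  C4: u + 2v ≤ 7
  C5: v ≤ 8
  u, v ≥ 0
Each vertex is the intersection of two constraint boundaries that also satisfies all remaining constraints:
  u = 0 and v = 0 → (0, 0)
  3u + 4v = 12 and v = 0 → (4, 0)
  3u + 4v = 12 and u = 0 → (0, 3)

Evaluating z = 9u + v at each vertex:
  (0, 0): z = 0
  (4, 0): z = 36
  (0, 3): z = 3

The maximum is at (4, 0) with z = 36.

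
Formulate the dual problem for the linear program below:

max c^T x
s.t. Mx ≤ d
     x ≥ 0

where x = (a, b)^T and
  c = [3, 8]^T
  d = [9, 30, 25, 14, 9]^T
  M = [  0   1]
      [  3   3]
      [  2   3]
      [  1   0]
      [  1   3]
Minimize: z = 9y1 + 30y2 + 25y3 + 14y4 + 9y5

Subject to:
  C1: -3y2 - 2y3 - y4 - y5 ≤ -3
  C2: -y1 - 3y2 - 3y3 - 3y5 ≤ -8
  y1, y2, y3, y4, y5 ≥ 0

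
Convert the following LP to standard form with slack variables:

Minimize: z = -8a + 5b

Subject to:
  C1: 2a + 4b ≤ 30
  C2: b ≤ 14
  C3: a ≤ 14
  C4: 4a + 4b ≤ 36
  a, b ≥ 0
min z = -8a + 5b

s.t.
  2a + 4b + s1 = 30
  b + s2 = 14
  a + s3 = 14
  4a + 4b + s4 = 36
  a, b, s1, s2, s3, s4 ≥ 0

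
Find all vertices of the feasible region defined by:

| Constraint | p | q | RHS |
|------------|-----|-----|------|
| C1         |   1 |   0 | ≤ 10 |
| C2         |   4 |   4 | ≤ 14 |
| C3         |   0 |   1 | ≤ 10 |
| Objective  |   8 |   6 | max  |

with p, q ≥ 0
Each vertex is the intersection of two constraint boundaries that also satisfies all remaining constraints:
  p = 0 and q = 0 → (0, 0)
  4p + 4q = 14 and q = 0 → (3.5, 0)
  4p + 4q = 14 and p = 0 → (0, 3.5)

Vertices: (0, 0), (3.5, 0), (0, 3.5)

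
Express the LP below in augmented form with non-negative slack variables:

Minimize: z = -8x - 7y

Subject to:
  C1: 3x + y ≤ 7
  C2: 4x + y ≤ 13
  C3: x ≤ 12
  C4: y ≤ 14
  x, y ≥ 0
min z = -8x - 7y

s.t.
  3x + y + s1 = 7
  4x + y + s2 = 13
  x + s3 = 12
  y + s4 = 14
  x, y, s1, s2, s3, s4 ≥ 0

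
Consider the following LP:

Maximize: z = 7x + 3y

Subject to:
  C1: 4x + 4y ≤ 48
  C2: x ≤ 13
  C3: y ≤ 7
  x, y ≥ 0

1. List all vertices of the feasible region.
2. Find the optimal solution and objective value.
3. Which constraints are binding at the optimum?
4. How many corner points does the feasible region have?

1. (0, 0), (12, 0), (5, 7), (0, 7)
2. x = 12, y = 0, z = 84
3. C1, y ≥ 0
4. 4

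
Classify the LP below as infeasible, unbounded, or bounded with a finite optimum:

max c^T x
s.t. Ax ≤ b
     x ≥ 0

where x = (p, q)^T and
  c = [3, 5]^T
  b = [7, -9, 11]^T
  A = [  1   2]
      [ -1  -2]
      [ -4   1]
One constraint requires p + 2q ≤ 7, while the constraint -p - 2q ≤ -9 is equivalent to p + 2q ≥ 9. Together they would need 9 ≤ p + 2q ≤ 7, which is impossible since 9 > 7. No point satisfies all constraints.

The feasible region is empty; the LP is infeasible.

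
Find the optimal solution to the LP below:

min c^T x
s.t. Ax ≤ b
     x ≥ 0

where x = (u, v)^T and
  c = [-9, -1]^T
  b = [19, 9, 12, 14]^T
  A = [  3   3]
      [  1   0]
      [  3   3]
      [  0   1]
Each vertex is the intersection of two constraint boundaries that also satisfies all remaining constraints:
  u = 0 and v = 0 → (0, 0)
  3u + 3v = 12 and v = 0 → (4, 0)
  3u + 3v = 12 and u = 0 → (0, 4)

Evaluating z = -9u - v at each vertex:
  (0, 0): z = 0
  (4, 0): z = -36
  (0, 4): z = -4

The minimum is at (4, 0) with z = -36.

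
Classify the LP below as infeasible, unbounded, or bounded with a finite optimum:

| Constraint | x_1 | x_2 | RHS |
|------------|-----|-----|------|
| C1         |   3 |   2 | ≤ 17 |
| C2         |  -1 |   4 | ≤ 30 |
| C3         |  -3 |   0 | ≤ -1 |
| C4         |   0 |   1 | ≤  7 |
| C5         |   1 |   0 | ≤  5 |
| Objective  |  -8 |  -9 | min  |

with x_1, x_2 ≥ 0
The point (1, 7) satisfies every constraint, so the LP is feasible; the constraints give x_1 ≤ 5 and x_2 ≤ 7, which with x_1, x_2 ≥ 0 keep the feasible region inside a bounded box. A feasible, bounded LP attains a finite optimum at a vertex.

Bounded optimum: z* = -71 at (1, 7).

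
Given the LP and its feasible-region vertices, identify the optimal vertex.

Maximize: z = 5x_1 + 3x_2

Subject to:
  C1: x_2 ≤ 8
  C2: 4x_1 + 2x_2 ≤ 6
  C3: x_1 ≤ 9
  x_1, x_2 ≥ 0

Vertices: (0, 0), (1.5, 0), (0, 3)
(0, 3) with z = 9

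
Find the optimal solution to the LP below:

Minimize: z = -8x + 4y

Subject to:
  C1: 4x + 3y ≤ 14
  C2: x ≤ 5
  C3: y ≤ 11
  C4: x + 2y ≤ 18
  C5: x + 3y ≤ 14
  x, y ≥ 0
x = 3.5, y = 0, z = -28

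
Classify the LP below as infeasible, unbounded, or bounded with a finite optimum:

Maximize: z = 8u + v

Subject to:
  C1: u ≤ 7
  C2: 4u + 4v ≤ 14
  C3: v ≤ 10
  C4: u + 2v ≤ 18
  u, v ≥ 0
The point (3.5, 0) satisfies every constraint, so the LP is feasible; the constraints give u ≤ 7 and v ≤ 10, which with u, v ≥ 0 keep the feasible region inside a bounded box. A feasible, bounded LP attains a finite optimum at a vertex.

Feasible with finite optimum z* = 28 at (3.5, 0).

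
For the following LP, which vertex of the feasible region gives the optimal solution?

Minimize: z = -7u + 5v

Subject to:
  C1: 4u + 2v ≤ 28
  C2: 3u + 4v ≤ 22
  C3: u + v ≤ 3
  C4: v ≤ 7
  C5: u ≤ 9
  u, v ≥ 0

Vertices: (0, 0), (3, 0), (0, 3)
(3, 0) with z = -21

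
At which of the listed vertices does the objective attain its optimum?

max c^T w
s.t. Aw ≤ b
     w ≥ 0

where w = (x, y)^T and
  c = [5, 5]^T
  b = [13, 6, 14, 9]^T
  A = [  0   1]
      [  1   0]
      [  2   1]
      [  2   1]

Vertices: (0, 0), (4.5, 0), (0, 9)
(0, 9) with z = 45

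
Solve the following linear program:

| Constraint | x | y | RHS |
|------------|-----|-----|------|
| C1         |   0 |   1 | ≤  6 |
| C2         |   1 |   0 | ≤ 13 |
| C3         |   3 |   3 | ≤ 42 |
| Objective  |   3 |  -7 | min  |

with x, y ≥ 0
Each vertex is the intersection of two constraint boundaries that also satisfies all remaining constraints:
  x = 0 and y = 0 → (0, 0)
  x = 13 and y = 0 → (13, 0)
  x = 13 and 3x + 3y = 42 → (13, 1)
  y = 6 and 3x + 3y = 42 → (8, 6)
  y = 6 and x = 0 → (0, 6)

Evaluating z = 3x - 7y at each vertex:
  (0, 0): z = 0
  (13, 0): z = 39
  (13, 1): z = 32
  (8, 6): z = -18
  (0, 6): z = -42

The minimum is at (0, 6) with z = -42.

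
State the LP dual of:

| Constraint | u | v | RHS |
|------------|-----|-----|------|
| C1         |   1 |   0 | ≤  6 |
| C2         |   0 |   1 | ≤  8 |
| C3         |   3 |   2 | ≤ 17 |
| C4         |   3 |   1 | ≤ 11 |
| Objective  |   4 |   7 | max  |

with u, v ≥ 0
Minimize: z = 6y1 + 8y2 + 17y3 + 11y4

Subject to:
  C1: -y1 - 3y3 - 3y4 ≤ -4
  C2: -y2 - 2y3 - y4 ≤ -7
  y1, y2, y3, y4 ≥ 0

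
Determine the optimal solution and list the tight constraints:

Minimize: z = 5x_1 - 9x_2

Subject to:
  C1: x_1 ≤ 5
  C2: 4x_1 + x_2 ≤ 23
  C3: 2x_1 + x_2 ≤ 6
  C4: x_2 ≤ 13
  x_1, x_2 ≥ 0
Optimal: x_1 = 0, x_2 = 6
Slack at optimum:
  C1: slack = 5
  C2: slack = 17
  C3: slack = 0 (binding)
  C4: slack = 7
  x_1 ≥ 0: x_1 = 0 (binding)
  x_2 ≥ 0: x_2 = 6
Binding constraints: C3, x_1 ≥ 0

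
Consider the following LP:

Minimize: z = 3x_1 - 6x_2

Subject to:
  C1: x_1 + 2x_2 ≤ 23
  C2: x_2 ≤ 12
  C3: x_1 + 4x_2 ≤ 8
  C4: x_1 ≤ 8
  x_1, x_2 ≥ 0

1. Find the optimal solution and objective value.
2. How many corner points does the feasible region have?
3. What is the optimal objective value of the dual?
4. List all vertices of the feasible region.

1. x_1 = 0, x_2 = 2, z = -12
2. 3
3. -12 (by strong duality, equal to the primal optimum)
4. (0, 0), (8, 0), (0, 2)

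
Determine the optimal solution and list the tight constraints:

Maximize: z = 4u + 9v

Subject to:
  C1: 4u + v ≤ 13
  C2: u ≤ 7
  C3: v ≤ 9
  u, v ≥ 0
Optimal: u = 1, v = 9
Binding: C1, C3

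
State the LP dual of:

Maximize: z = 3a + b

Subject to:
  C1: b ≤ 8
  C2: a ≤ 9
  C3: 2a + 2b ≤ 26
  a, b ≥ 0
Minimize: z = 8y1 + 9y2 + 26y3

Subject to:
  C1: -y2 - 2y3 ≤ -3
  C2: -y1 - 2y3 ≤ -1
  y1, y2, y3 ≥ 0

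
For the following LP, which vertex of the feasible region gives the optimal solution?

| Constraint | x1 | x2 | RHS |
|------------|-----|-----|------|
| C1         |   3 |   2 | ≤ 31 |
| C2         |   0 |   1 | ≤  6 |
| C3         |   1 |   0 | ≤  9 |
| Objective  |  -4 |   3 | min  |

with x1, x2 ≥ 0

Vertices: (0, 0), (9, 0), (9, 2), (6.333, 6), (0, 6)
Evaluating z = -4x1 + 3x2 at each vertex:
  (0, 0): z = 0
  (9, 0): z = -36
  (9, 2): z = -30
  (6.333, 6): z = -7.333
  (0, 6): z = 18

The smallest value is z = -36, attained at (9, 0).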